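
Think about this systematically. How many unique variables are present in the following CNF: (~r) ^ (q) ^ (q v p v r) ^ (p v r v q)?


Identify each variable that appears in the formula.
Variables found: p, q, r
Count = 3

3


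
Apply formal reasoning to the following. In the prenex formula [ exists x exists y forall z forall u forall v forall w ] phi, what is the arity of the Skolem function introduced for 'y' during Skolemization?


Quantifier prefix: exists x exists y forall z forall u forall v forall w
'y' is existentially quantified at position 2.
No universal quantifiers precede it.
Skolem function arity = 0 (a Skolem constant)

0


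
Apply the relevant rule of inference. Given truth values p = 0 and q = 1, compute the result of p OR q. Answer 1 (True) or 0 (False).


p = 0, q = 1
Operation: p OR q
Evaluate: 0 OR 1 = 1

1


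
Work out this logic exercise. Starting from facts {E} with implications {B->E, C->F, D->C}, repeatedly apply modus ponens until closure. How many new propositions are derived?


Initial facts: {E}
Apply modus ponens to closure:
  (no implication fires)
Final known: {E}
New propositions: {(none)}
Count = 0

0


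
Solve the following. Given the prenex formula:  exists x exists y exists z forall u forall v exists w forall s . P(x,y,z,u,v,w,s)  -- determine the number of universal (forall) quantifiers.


Quantifier prefix: exists x exists y exists z forall u forall v exists w forall s
Mark each quantifier type:
  E E E U U E U
Universal count = 3, Existential count = 4
Asked for universal (forall) quantifiers: 3

3


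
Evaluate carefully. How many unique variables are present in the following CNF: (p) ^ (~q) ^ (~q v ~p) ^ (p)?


Identify each variable that appears in the formula.
Variables found: p, q
Count = 2

2


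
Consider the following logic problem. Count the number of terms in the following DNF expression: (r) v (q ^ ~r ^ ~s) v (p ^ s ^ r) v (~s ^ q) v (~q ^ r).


A DNF formula is a disjunction of terms (conjunctions).
Terms are separated by v.
Counting the disjuncts: 5 terms.

5


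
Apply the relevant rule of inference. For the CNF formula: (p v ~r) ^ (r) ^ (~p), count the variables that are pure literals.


Check each variable for pure literal status:
p: mixed (not pure)
q: absent (not pure)
r: mixed (not pure)
Pure literal count = 0

0


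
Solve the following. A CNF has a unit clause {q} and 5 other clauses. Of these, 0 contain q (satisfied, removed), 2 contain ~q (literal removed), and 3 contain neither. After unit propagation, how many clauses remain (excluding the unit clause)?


Satisfied (removed): 0
Shortened (remain): 2
Unchanged (remain): 3
Remaining = 2 + 3 = 5

5


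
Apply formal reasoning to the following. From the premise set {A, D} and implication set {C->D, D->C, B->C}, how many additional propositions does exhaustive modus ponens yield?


Initial facts: {A, D}
Apply modus ponens to closure:
  D and D->C  =>  C
Final known: {A, C, D}
New propositions: {C}
Count = 1

1


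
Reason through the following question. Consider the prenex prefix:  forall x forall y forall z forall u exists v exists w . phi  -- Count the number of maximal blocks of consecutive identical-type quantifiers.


Quantifier-type sequence: A A A A E E  (A=forall, E=exists)
Group into maximal same-type runs:
  Ax4 | Ex2
Number of blocks = 2

2


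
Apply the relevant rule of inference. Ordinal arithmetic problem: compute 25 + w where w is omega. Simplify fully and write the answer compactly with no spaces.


Compute 25 + w.
Ordinal + is associative but NOT commutative; for finite n>0, n + w = w but w + n stays w+n.
Any finite left addend is absorbed by w on the right: 25 + w = w.
Result = w

w


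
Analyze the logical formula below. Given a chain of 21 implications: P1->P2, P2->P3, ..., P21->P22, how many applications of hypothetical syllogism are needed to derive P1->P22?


With 21 implications in a chain connecting 22 propositions:
P1->P2, P2->P3, ..., P21->P22
Steps needed = (number of implications) - 1 = 21 - 1 = 20

20


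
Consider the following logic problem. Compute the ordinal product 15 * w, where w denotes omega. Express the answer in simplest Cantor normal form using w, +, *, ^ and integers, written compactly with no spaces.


Compute 15 * w.
Ordinal * is associative and left-distributive over +, but NOT commutative; for finite n>1, n*w = w but w*n stays w*n.
For finite n>0, n * w = sup{n*k : k<w} = w. So 15 * w = w.
Result = w

w


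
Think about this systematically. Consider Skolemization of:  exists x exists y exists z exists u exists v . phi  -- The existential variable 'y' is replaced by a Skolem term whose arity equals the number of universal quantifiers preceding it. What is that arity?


Quantifier prefix: exists x exists y exists z exists u exists v
'y' is existentially quantified at position 2.
No universal quantifiers precede it.
Skolem function arity = 0 (a Skolem constant)

0


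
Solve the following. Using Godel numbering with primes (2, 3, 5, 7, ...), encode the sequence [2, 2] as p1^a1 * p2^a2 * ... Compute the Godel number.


Encode each element as an exponent of the corresponding prime:
  2^2 = 4
  3^2 = 9
Product = 4 * 9 = 36

36


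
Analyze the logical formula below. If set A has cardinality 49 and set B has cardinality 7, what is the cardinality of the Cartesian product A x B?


The Cartesian product A x B contains all ordered pairs (a, b).
|A x B| = |A| * |B| = 49 * 7 = 343

343


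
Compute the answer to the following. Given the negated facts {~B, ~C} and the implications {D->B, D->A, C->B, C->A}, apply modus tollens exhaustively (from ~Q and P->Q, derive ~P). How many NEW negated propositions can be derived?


Initial negated facts: {~B, ~C}
Apply modus tollens to closure:
  ~B and D->B  =>  ~D
Final negated: {~B, ~C, ~D}
New negations: {~D}
Count = 1

1


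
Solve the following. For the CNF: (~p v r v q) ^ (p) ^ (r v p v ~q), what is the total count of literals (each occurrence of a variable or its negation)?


Counting literals in each clause:
Clause 1: 3 literal(s)
Clause 2: 1 literal(s)
Clause 3: 3 literal(s)
Total = 7

7


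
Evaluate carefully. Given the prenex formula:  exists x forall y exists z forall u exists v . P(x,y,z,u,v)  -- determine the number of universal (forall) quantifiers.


Quantifier prefix: exists x forall y exists z forall u exists v
Mark each quantifier type:
  E U E U E
Universal count = 2, Existential count = 3
Asked for universal (forall) quantifiers: 2

2


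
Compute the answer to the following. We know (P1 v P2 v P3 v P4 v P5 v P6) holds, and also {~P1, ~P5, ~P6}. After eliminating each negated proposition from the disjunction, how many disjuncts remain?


Original disjuncts (6): P1, P2, P3, P4, P5, P6
Negated (eliminate): ~P1, ~P5, ~P6
Remaining disjuncts: P2, P3, P4
Count = 6 - 3 = 3

3


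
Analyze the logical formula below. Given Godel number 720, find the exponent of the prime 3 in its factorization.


Factorize 720 by dividing by 3 repeatedly.
Division steps: 3 divides 720 exactly 2 time(s).
Exponent of 3 = 2

2


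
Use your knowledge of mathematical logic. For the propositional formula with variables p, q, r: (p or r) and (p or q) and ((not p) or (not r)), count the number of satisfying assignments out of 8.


Evaluate all 8 assignments for p, q, r:
p=0, q=0, r=0: 0
p=0, q=0, r=1: 0
p=0, q=1, r=0: 0
p=0, q=1, r=1: 1
p=1, q=0, r=0: 1
p=1, q=0, r=1: 0
p=1, q=1, r=0: 1
p=1, q=1, r=1: 0
Satisfying count = 3

3


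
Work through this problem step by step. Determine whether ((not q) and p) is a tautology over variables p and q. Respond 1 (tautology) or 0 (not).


Check all 4 assignments:
p=0, q=0: 0
p=0, q=1: 0
p=1, q=0: 1
p=1, q=1: 0
Satisfying count = 1/4.
Tautology iff count = 4: no.

0


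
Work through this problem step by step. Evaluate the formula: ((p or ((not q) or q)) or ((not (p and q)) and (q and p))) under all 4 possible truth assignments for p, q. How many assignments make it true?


Check all 4 assignments:
p=0, q=0: 1
p=0, q=1: 1
p=1, q=0: 1
p=1, q=1: 1
Count of True = 4

4


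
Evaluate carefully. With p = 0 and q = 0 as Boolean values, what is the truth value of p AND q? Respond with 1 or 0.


p = 0, q = 0
Operation: p AND q
Evaluate: 0 AND 0 = 0

0


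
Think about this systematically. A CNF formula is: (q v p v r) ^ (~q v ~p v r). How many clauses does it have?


A CNF formula is a conjunction of clauses.
Clauses are separated by ^.
Counting the conjuncts: 2 clauses.

2


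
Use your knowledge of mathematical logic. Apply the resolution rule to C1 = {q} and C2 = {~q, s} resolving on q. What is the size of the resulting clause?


Remove q from C1 and ~q from C2.
C1 remainder: {}
C2 remainder: {s}
Union (resolvent): {s}
Resolvent has 1 literal(s).

1


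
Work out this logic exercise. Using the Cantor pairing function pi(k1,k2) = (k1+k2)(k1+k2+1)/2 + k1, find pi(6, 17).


k1 + k2 = 23
(k1+k2)(k1+k2+1)/2 = 23 * 24 / 2 = 276
pi = 276 + 6 = 282

282


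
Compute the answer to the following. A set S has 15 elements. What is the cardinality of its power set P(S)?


The power set of a set with n elements has 2^n elements.
|P(S)| = 2^15 = 32768

32768


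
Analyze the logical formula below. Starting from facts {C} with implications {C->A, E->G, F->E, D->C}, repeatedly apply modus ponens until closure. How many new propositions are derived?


Initial facts: {C}
Apply modus ponens to closure:
  C and C->A  =>  A
Final known: {A, C}
New propositions: {A}
Count = 1

1


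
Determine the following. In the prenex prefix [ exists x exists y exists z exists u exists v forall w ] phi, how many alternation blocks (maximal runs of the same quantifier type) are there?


Quantifier-type sequence: E E E E E A  (A=forall, E=exists)
Group into maximal same-type runs:
  Ex5 | Ax1
Number of blocks = 2

2


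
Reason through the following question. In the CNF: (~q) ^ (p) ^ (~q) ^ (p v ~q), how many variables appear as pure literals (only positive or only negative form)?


Check each variable for pure literal status:
p: pure positive
q: pure negative
r: absent (not pure)
Pure literal count = 2

2


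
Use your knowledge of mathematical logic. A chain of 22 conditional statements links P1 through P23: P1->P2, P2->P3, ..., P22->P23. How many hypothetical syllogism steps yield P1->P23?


With 22 implications in a chain connecting 23 propositions:
P1->P2, P2->P3, ..., P22->P23
Steps needed = (number of implications) - 1 = 22 - 1 = 21

21


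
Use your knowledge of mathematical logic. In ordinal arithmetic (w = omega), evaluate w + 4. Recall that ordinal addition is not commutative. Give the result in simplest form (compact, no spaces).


Compute w + 4.
Ordinal + is associative but NOT commutative; for finite n>0, n + w = w but w + n stays w+n.
w + 4 is already in normal form (a successor ordinal beyond w).
Result = w+4

w+4


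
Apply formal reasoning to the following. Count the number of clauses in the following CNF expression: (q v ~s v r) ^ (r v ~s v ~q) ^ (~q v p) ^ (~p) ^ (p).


A CNF formula is a conjunction of clauses.
Clauses are separated by ^.
Counting the conjuncts: 5 clauses.

5


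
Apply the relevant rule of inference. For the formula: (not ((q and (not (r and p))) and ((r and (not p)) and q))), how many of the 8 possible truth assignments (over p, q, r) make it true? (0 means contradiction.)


Check all 8 assignments:
p=0, q=0, r=0: 1
p=0, q=0, r=1: 1
p=0, q=1, r=0: 1
p=0, q=1, r=1: 0
p=1, q=0, r=0: 1
p=1, q=0, r=1: 1
p=1, q=1, r=0: 1
p=1, q=1, r=1: 1
Count of True = 7

7


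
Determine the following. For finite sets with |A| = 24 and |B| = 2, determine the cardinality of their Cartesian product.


The Cartesian product A x B contains all ordered pairs (a, b).
|A x B| = |A| * |B| = 24 * 2 = 48

48


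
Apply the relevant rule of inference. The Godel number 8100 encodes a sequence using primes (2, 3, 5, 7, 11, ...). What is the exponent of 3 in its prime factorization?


Factorize 8100 by dividing by 3 repeatedly.
Division steps: 3 divides 8100 exactly 4 time(s).
Exponent of 3 = 4

4


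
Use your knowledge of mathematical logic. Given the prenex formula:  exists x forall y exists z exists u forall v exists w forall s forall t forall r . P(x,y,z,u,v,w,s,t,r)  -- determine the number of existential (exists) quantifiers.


Quantifier prefix: exists x forall y exists z exists u forall v exists w forall s forall t forall r
Mark each quantifier type:
  E U E E U E U U U
Universal count = 5, Existential count = 4
Asked for existential (exists) quantifiers: 4

4


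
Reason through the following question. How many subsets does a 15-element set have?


The power set of a set with n elements has 2^n elements.
|P(S)| = 2^15 = 32768

32768


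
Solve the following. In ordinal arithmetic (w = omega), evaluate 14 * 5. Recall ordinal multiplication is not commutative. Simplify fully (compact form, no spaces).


Compute 14 * 5.
Ordinal * is associative and left-distributive over +, but NOT commutative; for finite n>1, n*w = w but w*n stays w*n.
Both finite; ordinal * agrees with natural *: 14 * 5 = 70.
Result = 70

70


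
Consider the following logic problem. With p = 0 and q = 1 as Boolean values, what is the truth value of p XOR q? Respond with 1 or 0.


p = 0, q = 1
Operation: p XOR q
Evaluate: 0 XOR 1 = 1

1


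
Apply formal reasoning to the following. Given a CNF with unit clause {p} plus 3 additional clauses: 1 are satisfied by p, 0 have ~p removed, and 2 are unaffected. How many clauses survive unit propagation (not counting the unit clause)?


Satisfied (removed): 1
Shortened (remain): 0
Unchanged (remain): 2
Remaining = 0 + 2 = 2

2


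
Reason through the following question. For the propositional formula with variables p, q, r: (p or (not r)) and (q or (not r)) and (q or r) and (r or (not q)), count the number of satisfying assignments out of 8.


Evaluate all 8 assignments for p, q, r:
p=0, q=0, r=0: 0
p=0, q=0, r=1: 0
p=0, q=1, r=0: 0
p=0, q=1, r=1: 0
p=1, q=0, r=0: 0
p=1, q=0, r=1: 0
p=1, q=1, r=0: 0
p=1, q=1, r=1: 1
Satisfying count = 1

1


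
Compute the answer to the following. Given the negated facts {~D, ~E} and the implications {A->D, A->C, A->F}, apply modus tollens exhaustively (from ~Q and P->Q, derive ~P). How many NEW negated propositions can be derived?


Initial negated facts: {~D, ~E}
Apply modus tollens to closure:
  ~D and A->D  =>  ~A
Final negated: {~A, ~D, ~E}
New negations: {~A}
Count = 1

1


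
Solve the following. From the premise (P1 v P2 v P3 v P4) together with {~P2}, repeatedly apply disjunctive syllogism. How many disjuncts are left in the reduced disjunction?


Original disjuncts (4): P1, P2, P3, P4
Negated (eliminate): ~P2
Remaining disjuncts: P1, P3, P4
Count = 4 - 1 = 3

3


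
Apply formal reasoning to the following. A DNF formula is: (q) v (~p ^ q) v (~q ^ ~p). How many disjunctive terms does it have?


A DNF formula is a disjunction of terms (conjunctions).
Terms are separated by v.
Counting the disjuncts: 3 terms.

3


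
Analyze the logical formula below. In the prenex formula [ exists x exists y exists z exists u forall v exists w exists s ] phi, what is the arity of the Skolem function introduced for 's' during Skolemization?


Quantifier prefix: exists x exists y exists z exists u forall v exists w exists s
's' is existentially quantified at position 7.
Universal variables preceding it: v
Skolem function arity = 1

1


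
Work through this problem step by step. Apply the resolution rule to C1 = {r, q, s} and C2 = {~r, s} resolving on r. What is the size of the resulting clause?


Remove r from C1 and ~r from C2.
C1 remainder: {q, s}
C2 remainder: {s}
Union (resolvent): {q, s}
Resolvent has 2 literal(s).

2


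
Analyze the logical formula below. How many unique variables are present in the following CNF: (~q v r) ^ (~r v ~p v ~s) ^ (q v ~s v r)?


Identify each variable that appears in the formula.
Variables found: p, q, r, s
Count = 4

4


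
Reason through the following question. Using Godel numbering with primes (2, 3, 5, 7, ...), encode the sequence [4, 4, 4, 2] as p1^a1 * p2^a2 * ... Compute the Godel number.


Encode each element as an exponent of the corresponding prime:
  2^4 = 16
  3^4 = 81
  5^4 = 625
  7^2 = 49
Product = 16 * 81 * 625 * 49 = 39690000

39690000


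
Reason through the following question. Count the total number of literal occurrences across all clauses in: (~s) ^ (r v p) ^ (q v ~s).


Counting literals in each clause:
Clause 1: 1 literal(s)
Clause 2: 2 literal(s)
Clause 3: 2 literal(s)
Total = 5

5


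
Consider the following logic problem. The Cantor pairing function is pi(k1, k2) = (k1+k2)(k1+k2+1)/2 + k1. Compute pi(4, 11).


k1 + k2 = 15
(k1+k2)(k1+k2+1)/2 = 15 * 16 / 2 = 120
pi = 120 + 4 = 124

124


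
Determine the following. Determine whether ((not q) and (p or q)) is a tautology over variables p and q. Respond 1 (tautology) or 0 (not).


Check all 4 assignments:
p=0, q=0: 0
p=0, q=1: 0
p=1, q=0: 1
p=1, q=1: 0
Satisfying count = 1/4.
Tautology iff count = 4: no.

0


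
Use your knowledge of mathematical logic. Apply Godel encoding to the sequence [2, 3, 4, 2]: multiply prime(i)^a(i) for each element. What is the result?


Encode each element as an exponent of the corresponding prime:
  2^2 = 4
  3^3 = 27
  5^4 = 625
  7^2 = 49
Product = 4 * 27 * 625 * 49 = 3307500

3307500


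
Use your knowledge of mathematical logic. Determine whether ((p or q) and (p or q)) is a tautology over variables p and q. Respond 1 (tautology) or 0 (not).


Check all 4 assignments:
p=0, q=0: 0
p=0, q=1: 1
p=1, q=0: 1
p=1, q=1: 1
Satisfying count = 3/4.
Tautology iff count = 4: no.

0


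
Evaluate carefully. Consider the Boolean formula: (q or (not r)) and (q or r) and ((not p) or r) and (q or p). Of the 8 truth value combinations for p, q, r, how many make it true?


Evaluate all 8 assignments for p, q, r:
p=0, q=0, r=0: 0
p=0, q=0, r=1: 0
p=0, q=1, r=0: 1
p=0, q=1, r=1: 1
p=1, q=0, r=0: 0
p=1, q=0, r=1: 0
p=1, q=1, r=0: 0
p=1, q=1, r=1: 1
Satisfying count = 3

3


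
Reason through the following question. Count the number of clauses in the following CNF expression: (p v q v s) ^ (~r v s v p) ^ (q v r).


A CNF formula is a conjunction of clauses.
Clauses are separated by ^.
Counting the conjuncts: 3 clauses.

3


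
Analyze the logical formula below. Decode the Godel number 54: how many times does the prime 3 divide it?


Factorize 54 by dividing by 3 repeatedly.
Division steps: 3 divides 54 exactly 3 time(s).
Exponent of 3 = 3

3


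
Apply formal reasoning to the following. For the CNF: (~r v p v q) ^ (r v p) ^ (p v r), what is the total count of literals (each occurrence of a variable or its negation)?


Counting literals in each clause:
Clause 1: 3 literal(s)
Clause 2: 2 literal(s)
Clause 3: 2 literal(s)
Total = 7

7


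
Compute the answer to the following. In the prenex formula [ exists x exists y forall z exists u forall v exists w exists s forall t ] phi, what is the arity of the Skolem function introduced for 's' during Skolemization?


Quantifier prefix: exists x exists y forall z exists u forall v exists w exists s forall t
's' is existentially quantified at position 7.
Universal variables preceding it: z, v
Skolem function arity = 2

2


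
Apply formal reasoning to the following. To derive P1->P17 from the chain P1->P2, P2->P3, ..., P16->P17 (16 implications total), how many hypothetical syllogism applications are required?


With 16 implications in a chain connecting 17 propositions:
P1->P2, P2->P3, ..., P16->P17
Steps needed = (number of implications) - 1 = 16 - 1 = 15

15


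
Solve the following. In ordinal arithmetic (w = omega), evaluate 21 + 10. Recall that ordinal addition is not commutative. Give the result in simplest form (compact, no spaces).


Compute 21 + 10.
Ordinal + is associative but NOT commutative; for finite n>0, n + w = w but w + n stays w+n.
Both operands finite; ordinal + agrees with natural +: 21 + 10 = 31.
Result = 31

31


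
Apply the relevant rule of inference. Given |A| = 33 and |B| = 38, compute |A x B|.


The Cartesian product A x B contains all ordered pairs (a, b).
|A x B| = |A| * |B| = 33 * 38 = 1254

1254


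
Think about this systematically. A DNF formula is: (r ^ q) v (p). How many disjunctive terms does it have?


A DNF formula is a disjunction of terms (conjunctions).
Terms are separated by v.
Counting the disjuncts: 2 terms.

2


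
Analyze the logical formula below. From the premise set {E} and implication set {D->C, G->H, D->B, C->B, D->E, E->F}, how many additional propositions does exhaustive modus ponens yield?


Initial facts: {E}
Apply modus ponens to closure:
  E and E->F  =>  F
Final known: {E, F}
New propositions: {F}
Count = 1

1


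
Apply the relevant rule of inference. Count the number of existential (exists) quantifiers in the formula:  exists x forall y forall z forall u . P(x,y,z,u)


Quantifier prefix: exists x forall y forall z forall u
Mark each quantifier type:
  E U U U
Universal count = 3, Existential count = 1
Asked for existential (exists) quantifiers: 1

1


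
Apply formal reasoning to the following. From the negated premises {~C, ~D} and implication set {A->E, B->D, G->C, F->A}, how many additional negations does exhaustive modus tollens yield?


Initial negated facts: {~C, ~D}
Apply modus tollens to closure:
  ~D and B->D  =>  ~B
  ~C and G->C  =>  ~G
Final negated: {~B, ~C, ~D, ~G}
New negations: {~B, ~G}
Count = 2

2


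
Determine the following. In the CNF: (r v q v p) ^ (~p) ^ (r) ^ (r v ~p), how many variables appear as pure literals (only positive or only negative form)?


Check each variable for pure literal status:
p: mixed (not pure)
q: pure positive
r: pure positive
Pure literal count = 2

2


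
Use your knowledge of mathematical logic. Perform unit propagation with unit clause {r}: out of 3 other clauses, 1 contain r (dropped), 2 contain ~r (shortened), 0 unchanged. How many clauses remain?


Satisfied (removed): 1
Shortened (remain): 2
Unchanged (remain): 0
Remaining = 2 + 0 = 2

2


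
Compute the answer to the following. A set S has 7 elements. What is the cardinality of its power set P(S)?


The power set of a set with n elements has 2^n elements.
|P(S)| = 2^7 = 128

128


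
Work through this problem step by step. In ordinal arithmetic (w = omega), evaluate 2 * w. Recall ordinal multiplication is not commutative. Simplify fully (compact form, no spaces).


Compute 2 * w.
Ordinal * is associative and left-distributive over +, but NOT commutative; for finite n>1, n*w = w but w*n stays w*n.
For finite n>0, n * w = sup{n*k : k<w} = w. So 2 * w = w.
Result = w

w


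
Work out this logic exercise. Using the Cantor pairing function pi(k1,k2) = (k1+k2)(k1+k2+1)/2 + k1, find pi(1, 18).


k1 + k2 = 19
(k1+k2)(k1+k2+1)/2 = 19 * 20 / 2 = 190
pi = 190 + 1 = 191

191


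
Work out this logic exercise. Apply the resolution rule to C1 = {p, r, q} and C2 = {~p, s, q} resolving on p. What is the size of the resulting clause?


Remove p from C1 and ~p from C2.
C1 remainder: {r, q}
C2 remainder: {s, q}
Union (resolvent): {q, r, s}
Resolvent has 3 literal(s).

3


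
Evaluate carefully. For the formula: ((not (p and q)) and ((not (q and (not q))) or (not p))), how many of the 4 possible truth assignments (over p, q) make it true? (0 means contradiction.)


Check all 4 assignments:
p=0, q=0: 1
p=0, q=1: 1
p=1, q=0: 1
p=1, q=1: 0
Count of True = 3

3


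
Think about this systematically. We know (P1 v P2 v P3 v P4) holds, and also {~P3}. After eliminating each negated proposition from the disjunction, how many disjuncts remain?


Original disjuncts (4): P1, P2, P3, P4
Negated (eliminate): ~P3
Remaining disjuncts: P1, P2, P4
Count = 4 - 1 = 3

3


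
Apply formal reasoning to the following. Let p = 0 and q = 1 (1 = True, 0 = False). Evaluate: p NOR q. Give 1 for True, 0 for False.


p = 0, q = 1
Operation: p NOR q
Evaluate: 0 NOR 1 = 0

0


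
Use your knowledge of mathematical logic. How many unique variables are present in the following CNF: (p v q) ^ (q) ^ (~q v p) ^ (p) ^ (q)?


Identify each variable that appears in the formula.
Variables found: p, q
Count = 2

2


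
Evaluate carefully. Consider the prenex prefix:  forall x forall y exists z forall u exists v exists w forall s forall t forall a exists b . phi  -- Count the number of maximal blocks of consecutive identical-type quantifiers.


Quantifier-type sequence: A A E A E E A A A E  (A=forall, E=exists)
Group into maximal same-type runs:
  Ax2 | Ex1 | Ax1 | Ex2 | Ax3 | Ex1
Number of blocks = 6

6


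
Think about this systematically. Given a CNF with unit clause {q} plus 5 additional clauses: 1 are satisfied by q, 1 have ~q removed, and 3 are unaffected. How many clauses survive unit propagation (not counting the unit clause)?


Satisfied (removed): 1
Shortened (remain): 1
Unchanged (remain): 3
Remaining = 1 + 3 = 4

4


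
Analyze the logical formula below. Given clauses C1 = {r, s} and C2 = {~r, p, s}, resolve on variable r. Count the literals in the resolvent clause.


Remove r from C1 and ~r from C2.
C1 remainder: {s}
C2 remainder: {p, s}
Union (resolvent): {p, s}
Resolvent has 2 literal(s).

2


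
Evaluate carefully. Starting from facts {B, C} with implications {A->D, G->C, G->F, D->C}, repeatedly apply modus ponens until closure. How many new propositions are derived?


Initial facts: {B, C}
Apply modus ponens to closure:
  (no implication fires)
Final known: {B, C}
New propositions: {(none)}
Count = 0

0


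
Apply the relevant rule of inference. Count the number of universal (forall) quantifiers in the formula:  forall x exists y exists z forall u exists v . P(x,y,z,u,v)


Quantifier prefix: forall x exists y exists z forall u exists v
Mark each quantifier type:
  U E E U E
Universal count = 2, Existential count = 3
Asked for universal (forall) quantifiers: 2

2


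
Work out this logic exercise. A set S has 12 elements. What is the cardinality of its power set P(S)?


The power set of a set with n elements has 2^n elements.
|P(S)| = 2^12 = 4096

4096


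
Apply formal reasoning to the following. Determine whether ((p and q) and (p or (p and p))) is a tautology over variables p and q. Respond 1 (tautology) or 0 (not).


Check all 4 assignments:
p=0, q=0: 0
p=0, q=1: 0
p=1, q=0: 0
p=1, q=1: 1
Satisfying count = 1/4.
Tautology iff count = 4: no.

0


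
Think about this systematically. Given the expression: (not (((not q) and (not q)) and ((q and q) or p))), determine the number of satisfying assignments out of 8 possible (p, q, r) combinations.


Check all 8 assignments:
p=0, q=0, r=0: 1
p=0, q=0, r=1: 1
p=0, q=1, r=0: 1
p=0, q=1, r=1: 1
p=1, q=0, r=0: 0
p=1, q=0, r=1: 0
p=1, q=1, r=0: 1
p=1, q=1, r=1: 1
Count of True = 6

6


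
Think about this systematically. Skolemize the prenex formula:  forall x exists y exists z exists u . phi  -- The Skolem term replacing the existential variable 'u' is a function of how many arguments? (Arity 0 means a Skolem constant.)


Quantifier prefix: forall x exists y exists z exists u
'u' is existentially quantified at position 4.
Universal variables preceding it: x
Skolem function arity = 1

1


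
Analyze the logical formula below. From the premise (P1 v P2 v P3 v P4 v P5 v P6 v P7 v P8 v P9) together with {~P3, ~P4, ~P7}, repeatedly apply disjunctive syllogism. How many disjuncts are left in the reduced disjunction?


Original disjuncts (9): P1, P2, P3, P4, P5, P6, P7, P8, P9
Negated (eliminate): ~P3, ~P4, ~P7
Remaining disjuncts: P1, P2, P5, P6, P8, P9
Count = 9 - 3 = 6

6


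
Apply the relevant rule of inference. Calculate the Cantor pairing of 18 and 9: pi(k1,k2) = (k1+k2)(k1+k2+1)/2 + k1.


k1 + k2 = 27
(k1+k2)(k1+k2+1)/2 = 27 * 28 / 2 = 378
pi = 378 + 18 = 396

396


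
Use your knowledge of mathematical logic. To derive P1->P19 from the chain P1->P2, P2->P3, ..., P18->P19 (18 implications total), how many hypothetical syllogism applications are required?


With 18 implications in a chain connecting 19 propositions:
P1->P2, P2->P3, ..., P18->P19
Steps needed = (number of implications) - 1 = 18 - 1 = 17

17


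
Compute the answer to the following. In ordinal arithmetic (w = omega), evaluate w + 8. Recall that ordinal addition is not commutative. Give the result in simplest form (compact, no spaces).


Compute w + 8.
Ordinal + is associative but NOT commutative; for finite n>0, n + w = w but w + n stays w+n.
w + 8 is already in normal form (a successor ordinal beyond w).
Result = w+8

w+8


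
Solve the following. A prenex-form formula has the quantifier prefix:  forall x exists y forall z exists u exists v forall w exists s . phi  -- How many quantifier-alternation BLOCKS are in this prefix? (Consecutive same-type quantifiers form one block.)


Quantifier-type sequence: A E A E E A E  (A=forall, E=exists)
Group into maximal same-type runs:
  Ax1 | Ex1 | Ax1 | Ex2 | Ax1 | Ex1
Number of blocks = 6

6


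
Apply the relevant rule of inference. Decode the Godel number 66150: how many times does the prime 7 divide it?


Factorize 66150 by dividing by 7 repeatedly.
Division steps: 7 divides 66150 exactly 2 time(s).
Exponent of 7 = 2

2


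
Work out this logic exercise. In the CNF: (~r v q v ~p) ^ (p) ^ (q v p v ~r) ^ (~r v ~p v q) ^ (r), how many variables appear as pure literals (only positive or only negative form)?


Check each variable for pure literal status:
p: mixed (not pure)
q: pure positive
r: mixed (not pure)
Pure literal count = 1

1


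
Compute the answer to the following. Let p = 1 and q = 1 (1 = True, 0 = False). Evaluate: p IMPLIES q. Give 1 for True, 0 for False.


p = 1, q = 1
Operation: p IMPLIES q
Evaluate: 1 IMPLIES 1 = 1

1


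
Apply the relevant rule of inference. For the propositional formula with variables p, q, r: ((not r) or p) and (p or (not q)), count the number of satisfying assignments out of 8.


Evaluate all 8 assignments for p, q, r:
p=0, q=0, r=0: 1
p=0, q=0, r=1: 0
p=0, q=1, r=0: 0
p=0, q=1, r=1: 0
p=1, q=0, r=0: 1
p=1, q=0, r=1: 1
p=1, q=1, r=0: 1
p=1, q=1, r=1: 1
Satisfying count = 5

5


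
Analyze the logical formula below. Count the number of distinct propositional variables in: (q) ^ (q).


Identify each variable that appears in the formula.
Variables found: q
Count = 1

1


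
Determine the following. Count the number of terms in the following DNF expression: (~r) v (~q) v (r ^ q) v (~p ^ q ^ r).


A DNF formula is a disjunction of terms (conjunctions).
Terms are separated by v.
Counting the disjuncts: 4 terms.

4


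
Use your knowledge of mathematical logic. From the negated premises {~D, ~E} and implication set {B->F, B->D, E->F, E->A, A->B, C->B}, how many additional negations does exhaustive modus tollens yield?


Initial negated facts: {~D, ~E}
Apply modus tollens to closure:
  ~D and B->D  =>  ~B
  ~B and A->B  =>  ~A
  ~B and C->B  =>  ~C
Final negated: {~A, ~B, ~C, ~D, ~E}
New negations: {~A, ~B, ~C}
Count = 3

3


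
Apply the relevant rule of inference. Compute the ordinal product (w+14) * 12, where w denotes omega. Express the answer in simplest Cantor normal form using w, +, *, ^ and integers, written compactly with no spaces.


Compute (w+14) * 12.
Ordinal * is associative and left-distributive over +, but NOT commutative; for finite n>1, n*w = w but w*n stays w*n.
(w+14) * 12 = (w+14) repeated 12 times. Each intermediate +14 is absorbed by the following w; only the last survives: w*12+14.
Result = w*12+14

w*12+14


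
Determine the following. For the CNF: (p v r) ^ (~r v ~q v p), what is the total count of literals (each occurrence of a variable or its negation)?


Counting literals in each clause:
Clause 1: 2 literal(s)
Clause 2: 3 literal(s)
Total = 5

5


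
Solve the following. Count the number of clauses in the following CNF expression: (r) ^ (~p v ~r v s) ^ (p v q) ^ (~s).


A CNF formula is a conjunction of clauses.
Clauses are separated by ^.
Counting the conjuncts: 4 clauses.

4


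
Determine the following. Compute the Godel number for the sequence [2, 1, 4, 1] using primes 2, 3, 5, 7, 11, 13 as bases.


Encode each element as an exponent of the corresponding prime:
  2^2 = 4
  3^1 = 3
  5^4 = 625
  7^1 = 7
Product = 4 * 3 * 625 * 7 = 52500

52500


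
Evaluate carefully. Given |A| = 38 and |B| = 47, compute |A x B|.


The Cartesian product A x B contains all ordered pairs (a, b).
|A x B| = |A| * |B| = 38 * 47 = 1786

1786


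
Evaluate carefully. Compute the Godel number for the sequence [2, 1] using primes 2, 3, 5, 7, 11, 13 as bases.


Encode each element as an exponent of the corresponding prime:
  2^2 = 4
  3^1 = 3
Product = 4 * 3 = 12

12


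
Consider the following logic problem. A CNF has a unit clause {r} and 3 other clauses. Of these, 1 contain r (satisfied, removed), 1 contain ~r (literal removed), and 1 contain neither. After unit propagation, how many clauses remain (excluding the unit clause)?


Satisfied (removed): 1
Shortened (remain): 1
Unchanged (remain): 1
Remaining = 1 + 1 = 2

2


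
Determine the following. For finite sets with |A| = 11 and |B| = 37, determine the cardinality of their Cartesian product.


The Cartesian product A x B contains all ordered pairs (a, b).
|A x B| = |A| * |B| = 11 * 37 = 407

407


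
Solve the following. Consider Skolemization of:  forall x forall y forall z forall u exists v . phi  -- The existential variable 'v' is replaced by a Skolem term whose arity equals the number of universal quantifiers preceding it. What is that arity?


Quantifier prefix: forall x forall y forall z forall u exists v
'v' is existentially quantified at position 5.
Universal variables preceding it: x, y, z, u
Skolem function arity = 4

4


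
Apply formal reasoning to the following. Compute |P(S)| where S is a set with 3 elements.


The power set of a set with n elements has 2^n elements.
|P(S)| = 2^3 = 8

8


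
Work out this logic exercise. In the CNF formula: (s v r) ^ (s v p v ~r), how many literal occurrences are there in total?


Counting literals in each clause:
Clause 1: 2 literal(s)
Clause 2: 3 literal(s)
Total = 5

5


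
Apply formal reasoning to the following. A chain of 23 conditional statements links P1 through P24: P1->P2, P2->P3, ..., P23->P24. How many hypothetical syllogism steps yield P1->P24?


With 23 implications in a chain connecting 24 propositions:
P1->P2, P2->P3, ..., P23->P24
Steps needed = (number of implications) - 1 = 23 - 1 = 22

22


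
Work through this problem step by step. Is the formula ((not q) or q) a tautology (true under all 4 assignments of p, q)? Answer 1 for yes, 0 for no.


Check all 4 assignments:
p=0, q=0: 1
p=0, q=1: 1
p=1, q=0: 1
p=1, q=1: 1
Satisfying count = 4/4.
Tautology iff count = 4: yes.

1


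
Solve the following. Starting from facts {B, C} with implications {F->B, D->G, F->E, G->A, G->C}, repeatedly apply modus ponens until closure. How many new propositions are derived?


Initial facts: {B, C}
Apply modus ponens to closure:
  (no implication fires)
Final known: {B, C}
New propositions: {(none)}
Count = 0

0


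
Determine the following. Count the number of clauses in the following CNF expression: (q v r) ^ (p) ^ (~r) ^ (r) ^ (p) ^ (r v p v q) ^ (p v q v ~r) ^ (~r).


A CNF formula is a conjunction of clauses.
Clauses are separated by ^.
Counting the conjuncts: 8 clauses.

8


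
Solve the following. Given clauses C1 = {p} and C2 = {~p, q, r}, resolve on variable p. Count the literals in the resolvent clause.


Remove p from C1 and ~p from C2.
C1 remainder: {}
C2 remainder: {q, r}
Union (resolvent): {q, r}
Resolvent has 2 literal(s).

2


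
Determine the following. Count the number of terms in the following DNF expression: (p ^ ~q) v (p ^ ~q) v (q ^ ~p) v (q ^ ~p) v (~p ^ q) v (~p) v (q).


A DNF formula is a disjunction of terms (conjunctions).
Terms are separated by v.
Counting the disjuncts: 7 terms.

7


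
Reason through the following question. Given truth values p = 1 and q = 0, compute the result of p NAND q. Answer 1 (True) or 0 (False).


p = 1, q = 0
Operation: p NAND q
Evaluate: 1 NAND 0 = 1

1


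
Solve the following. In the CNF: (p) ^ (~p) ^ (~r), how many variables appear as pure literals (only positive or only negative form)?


Check each variable for pure literal status:
p: mixed (not pure)
q: absent (not pure)
r: pure negative
Pure literal count = 1

1


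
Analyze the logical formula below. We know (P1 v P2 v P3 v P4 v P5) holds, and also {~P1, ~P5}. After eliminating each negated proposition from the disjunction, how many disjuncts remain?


Original disjuncts (5): P1, P2, P3, P4, P5
Negated (eliminate): ~P1, ~P5
Remaining disjuncts: P2, P3, P4
Count = 5 - 2 = 3

3


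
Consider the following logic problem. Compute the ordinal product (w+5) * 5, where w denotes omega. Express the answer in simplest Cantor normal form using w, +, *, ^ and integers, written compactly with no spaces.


Compute (w+5) * 5.
Ordinal * is associative and left-distributive over +, but NOT commutative; for finite n>1, n*w = w but w*n stays w*n.
(w+5) * 5 = (w+5) repeated 5 times. Each intermediate +5 is absorbed by the following w; only the last survives: w*5+5.
Result = w*5+5

w*5+5


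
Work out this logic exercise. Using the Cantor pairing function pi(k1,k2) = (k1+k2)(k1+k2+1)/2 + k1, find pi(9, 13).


k1 + k2 = 22
(k1+k2)(k1+k2+1)/2 = 22 * 23 / 2 = 253
pi = 253 + 9 = 262

262


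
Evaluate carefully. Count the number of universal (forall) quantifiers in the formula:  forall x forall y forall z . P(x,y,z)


Quantifier prefix: forall x forall y forall z
Mark each quantifier type:
  U U U
Universal count = 3, Existential count = 0
Asked for universal (forall) quantifiers: 3

3


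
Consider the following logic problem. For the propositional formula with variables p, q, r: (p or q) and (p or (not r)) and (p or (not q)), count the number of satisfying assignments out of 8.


Evaluate all 8 assignments for p, q, r:
p=0, q=0, r=0: 0
p=0, q=0, r=1: 0
p=0, q=1, r=0: 0
p=0, q=1, r=1: 0
p=1, q=0, r=0: 1
p=1, q=0, r=1: 1
p=1, q=1, r=0: 1
p=1, q=1, r=1: 1
Satisfying count = 4

4


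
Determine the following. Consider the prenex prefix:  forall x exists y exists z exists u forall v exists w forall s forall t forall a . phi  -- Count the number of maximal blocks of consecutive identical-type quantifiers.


Quantifier-type sequence: A E E E A E A A A  (A=forall, E=exists)
Group into maximal same-type runs:
  Ax1 | Ex3 | Ax1 | Ex1 | Ax3
Number of blocks = 5

5


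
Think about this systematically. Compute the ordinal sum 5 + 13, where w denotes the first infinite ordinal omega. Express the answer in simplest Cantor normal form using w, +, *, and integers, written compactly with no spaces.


Compute 5 + 13.
Ordinal + is associative but NOT commutative; for finite n>0, n + w = w but w + n stays w+n.
Both operands finite; ordinal + agrees with natural +: 5 + 13 = 18.
Result = 18

18


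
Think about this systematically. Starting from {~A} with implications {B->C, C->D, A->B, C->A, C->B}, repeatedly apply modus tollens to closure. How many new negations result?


Initial negated facts: {~A}
Apply modus tollens to closure:
  ~A and C->A  =>  ~C
  ~C and B->C  =>  ~B
Final negated: {~A, ~B, ~C}
New negations: {~B, ~C}
Count = 2

2


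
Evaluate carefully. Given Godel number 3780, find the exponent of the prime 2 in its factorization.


Factorize 3780 by dividing by 2 repeatedly.
Division steps: 2 divides 3780 exactly 2 time(s).
Exponent of 2 = 2

2


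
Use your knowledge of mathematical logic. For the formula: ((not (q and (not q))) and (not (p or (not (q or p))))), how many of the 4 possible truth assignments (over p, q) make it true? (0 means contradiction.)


Check all 4 assignments:
p=0, q=0: 0
p=0, q=1: 1
p=1, q=0: 0
p=1, q=1: 0
Count of True = 1

1
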